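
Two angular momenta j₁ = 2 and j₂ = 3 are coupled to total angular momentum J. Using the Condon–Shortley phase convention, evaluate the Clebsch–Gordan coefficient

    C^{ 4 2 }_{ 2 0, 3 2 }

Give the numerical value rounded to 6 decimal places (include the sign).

j₁+j₂−J=1  J+j₁−j₂=3  J−j₁+j₂=5  j₁+j₂+J+1=10
(j₁±m₁, j₂±m₂, J±M) = (2,2,5,1,6,2)
P² = 8640/7
sum k=0..1:
  [0] +1/240 = 1/240
  [1] −1/48 = -1/48
S = -1/60
C² = P²·S² = 12/35 ; C = -0.585540

-0.585540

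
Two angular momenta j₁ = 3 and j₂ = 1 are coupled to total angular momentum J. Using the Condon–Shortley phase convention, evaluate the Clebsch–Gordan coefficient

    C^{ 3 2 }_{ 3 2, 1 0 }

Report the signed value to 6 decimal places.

j₁+j₂−J=1  J+j₁−j₂=5  J−j₁+j₂=1  j₁+j₂+J+1=8
(j₁±m₁, j₂±m₂, J±M) = (5,1,1,1,5,1)
P² = 300
sum k=0..1:
  [0] +1/24 = 1/24
  [1] −1/120 = -1/120
S = 1/30
C² = P²·S² = 1/3 ; C = +0.577350

+√(1/3) = +0.577350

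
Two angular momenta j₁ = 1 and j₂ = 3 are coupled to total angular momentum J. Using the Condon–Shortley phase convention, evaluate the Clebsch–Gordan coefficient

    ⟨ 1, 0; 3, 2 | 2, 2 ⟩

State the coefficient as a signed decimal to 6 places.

√[5·2!0!4!/7! · 1!1!5!1!4!0!] = √(960/7)
  +(−1)^1/∏(1,1,0,4,0,0)! = -1/24  (running -1/24)
⟨..|..⟩ = √(960/7)·(-1/24) = -0.487950

−√(5/21) ≈ -0.487950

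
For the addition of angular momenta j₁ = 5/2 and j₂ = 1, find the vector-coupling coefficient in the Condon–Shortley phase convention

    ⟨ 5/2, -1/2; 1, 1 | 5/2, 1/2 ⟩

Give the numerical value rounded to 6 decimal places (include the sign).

-0.717137

triangle: 1!·4!·1!/7! = 24/5040
(j±m)!: 2!·3!·2!·0!·3!·2! = 288
prefactor² = (2J+1)·Δ·N² = 288/35
  k=1: −1/(1!·0!·2!·1!·2!·0!) = -1/4
Σ = -1/4  ⇒  CG² = 288/35·(-1/4)² = 18/35
CG = −√(18/35) = -0.717137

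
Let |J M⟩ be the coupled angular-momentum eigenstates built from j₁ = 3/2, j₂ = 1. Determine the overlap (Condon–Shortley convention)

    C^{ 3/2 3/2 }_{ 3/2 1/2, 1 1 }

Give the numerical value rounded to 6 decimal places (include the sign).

triangle: 1!*2!*1!/5! = 2/120
(j±m)!: 2!*1!*2!*0!*3!*0! = 24
prefactor² = (2J+1)*Δ*N² = 8/5
  k=1: −1/(1!*0!*0!*1!*2!*0!) = -1/2
Σ = -1/2  ⇒  CG² = 8/5*(-1/2)² = 2/5
CG = −√(2/5) = -0.632456

−√(2/5) ≈ -0.632456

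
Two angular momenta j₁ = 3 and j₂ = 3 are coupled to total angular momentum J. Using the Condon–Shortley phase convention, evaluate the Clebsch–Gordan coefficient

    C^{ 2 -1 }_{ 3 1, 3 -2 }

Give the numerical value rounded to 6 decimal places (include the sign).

triangle: 4!×2!×2!/9! = 96/362880
(j±m)!: 4!×2!×1!×5!×1!×3! = 34560
prefactor² = (2J+1)×Δ×N² = 320/7
  k=0: +1/(0!×4!×2!×1!×0!×1!) = 1/48
  k=1: −1/(1!×3!×1!×0!×1!×2!) = -1/12
Σ = -1/16  ⇒  CG² = 320/7×(-1/16)² = 5/28
CG = −√(5/28) = -0.422577

-0.422577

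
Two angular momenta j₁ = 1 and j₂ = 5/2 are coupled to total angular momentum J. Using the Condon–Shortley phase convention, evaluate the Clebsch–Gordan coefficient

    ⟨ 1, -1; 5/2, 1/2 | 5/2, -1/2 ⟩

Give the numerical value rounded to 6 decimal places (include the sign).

-0.717137  (= −√(18/35))

√[6·1!1!4!/7! · 0!2!3!2!2!3!] = √(288/35)
  +(−1)^1/∏(1,0,1,2,0,2)! = -1/4  (running -1/4)
⟨..|..⟩ = √(288/35)·(-1/4) = -0.717137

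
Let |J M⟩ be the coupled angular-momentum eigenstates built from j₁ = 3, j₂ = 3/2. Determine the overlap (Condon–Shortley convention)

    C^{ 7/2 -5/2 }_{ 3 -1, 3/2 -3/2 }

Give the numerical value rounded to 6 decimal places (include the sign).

√[8·1!5!2!/9! · 2!4!0!3!1!6!] = √(7680/7)
  +(−1)^0/∏(0,1,4,0,1,2)! = 1/48  (running 1/48)
⟨..|..⟩ = √(7680/7)·(1/48) = +0.690066

+0.690066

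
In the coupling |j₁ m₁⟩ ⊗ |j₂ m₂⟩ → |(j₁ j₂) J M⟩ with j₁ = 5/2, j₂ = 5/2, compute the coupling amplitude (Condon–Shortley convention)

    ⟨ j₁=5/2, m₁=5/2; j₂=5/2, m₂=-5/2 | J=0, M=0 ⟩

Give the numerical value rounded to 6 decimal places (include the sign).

j₁+j₂−J=5  J+j₁−j₂=0  J−j₁+j₂=0  j₁+j₂+J+1=6
(j₁±m₁, j₂±m₂, J±M) = (5,0,0,5,0,0)
P² = 2400
sum k=0..0:
  [0] +1/120 = 1/120
S = 1/120
C² = P²·S² = 1/6 ; C = +0.408248

+√(1/6) ≈ +0.408248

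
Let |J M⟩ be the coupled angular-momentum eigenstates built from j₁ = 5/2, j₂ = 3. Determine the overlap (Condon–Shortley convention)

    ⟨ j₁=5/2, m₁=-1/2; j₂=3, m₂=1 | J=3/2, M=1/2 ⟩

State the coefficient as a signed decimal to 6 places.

triangle: 4!*1!*2!/8! = 48/40320
(j±m)!: 2!*3!*4!*2!*2!*1! = 1152
prefactor² = (2J+1)*Δ*N² = 192/35
  k=2: +1/(2!*2!*1!*2!*0!*0!) = 1/8
  k=3: −1/(3!*1!*0!*1!*1!*1!) = -1/6
Σ = -1/24  ⇒  CG² = 192/35*(-1/24)² = 1/105
CG = −√(1/105) = -0.097590

-0.097590  (= −√(1/105))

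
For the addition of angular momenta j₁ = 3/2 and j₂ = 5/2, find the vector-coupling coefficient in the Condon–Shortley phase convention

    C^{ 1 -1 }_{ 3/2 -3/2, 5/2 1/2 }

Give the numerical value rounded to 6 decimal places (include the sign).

-0.223607  (= −√(1/20))

triangle: 3!*0!*2!/6! = 12/720
(j±m)!: 0!*3!*3!*2!*0!*2! = 144
prefactor² = (2J+1)*Δ*N² = 36/5
  k=3: −1/(3!*0!*0!*0!*0!*2!) = -1/12
Σ = -1/12  ⇒  CG² = 36/5*(-1/12)² = 1/20
CG = −√(1/20) = -0.223607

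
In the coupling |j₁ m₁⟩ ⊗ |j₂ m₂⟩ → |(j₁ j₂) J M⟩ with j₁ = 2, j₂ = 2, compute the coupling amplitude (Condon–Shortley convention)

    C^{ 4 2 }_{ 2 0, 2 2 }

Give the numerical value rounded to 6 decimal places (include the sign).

triangle: 0!×4!×4!/9! = 576/362880
(j±m)!: 2!×2!×4!×0!×6!×2! = 138240
prefactor² = (2J+1)×Δ×N² = 13824/7
  k=0: +1/(0!×0!×2!×4!×2!×0!) = 1/96
Σ = 1/96  ⇒  CG² = 13824/7×1/96² = 3/14
CG = +√(3/14) = +0.462910

+0.462910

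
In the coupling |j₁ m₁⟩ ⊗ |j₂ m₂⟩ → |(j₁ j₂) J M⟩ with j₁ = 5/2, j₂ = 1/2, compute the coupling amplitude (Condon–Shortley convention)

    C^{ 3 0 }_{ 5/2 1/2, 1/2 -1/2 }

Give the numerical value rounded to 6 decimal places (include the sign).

+0.707107  (= +√(1/2))

triangle: 0!*5!*1!/7! = 120/5040
(j±m)!: 3!*2!*0!*1!*3!*3! = 432
prefactor² = (2J+1)*Δ*N² = 72
  k=0: +1/(0!*0!*2!*0!*3!*1!) = 1/12
Σ = 1/12  ⇒  CG² = 72*1/12² = 1/2
CG = +√(1/2) = +0.707107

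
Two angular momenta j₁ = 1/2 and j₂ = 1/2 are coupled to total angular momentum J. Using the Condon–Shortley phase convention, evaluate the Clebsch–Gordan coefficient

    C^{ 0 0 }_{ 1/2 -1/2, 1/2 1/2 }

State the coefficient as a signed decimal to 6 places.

-0.707107  (= −√(1/2))

triangle: 1!×0!×0!/2! = 1/2
(j±m)!: 0!×1!×1!×0!×0!×0! = 1
prefactor² = (2J+1)×Δ×N² = 1/2
  k=1: −1/(1!×0!×0!×0!×0!×0!) = -1
Σ = -1  ⇒  CG² = 1/2×(-1)² = 1/2
CG = −√(1/2) = -0.707107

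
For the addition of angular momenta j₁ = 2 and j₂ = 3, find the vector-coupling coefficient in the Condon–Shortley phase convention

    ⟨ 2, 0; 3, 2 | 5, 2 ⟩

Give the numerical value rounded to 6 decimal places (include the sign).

triangle: 0!*4!*6!/11! = 17280/39916800
(j±m)!: 2!*2!*5!*1!*7!*3! = 14515200
prefactor² = (2J+1)*Δ*N² = 69120
  k=0: +1/(0!*0!*2!*5!*2!*1!) = 1/480
Σ = 1/480  ⇒  CG² = 69120*1/480² = 3/10
CG = +√(3/10) = +0.547723

+√(3/10) = +0.547723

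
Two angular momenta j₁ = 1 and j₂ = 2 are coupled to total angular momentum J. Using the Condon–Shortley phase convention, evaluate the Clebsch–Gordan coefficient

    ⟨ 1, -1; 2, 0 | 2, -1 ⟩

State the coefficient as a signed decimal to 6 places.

j₁+j₂−J=1  J+j₁−j₂=1  J−j₁+j₂=3  j₁+j₂+J+1=6
(j₁±m₁, j₂±m₂, J±M) = (0,2,2,2,1,3)
P² = 2
sum k=1..1:
  [1] −1/2 = -1/2
S = -1/2
C² = P²·S² = 1/2 ; C = -0.707107

-0.707107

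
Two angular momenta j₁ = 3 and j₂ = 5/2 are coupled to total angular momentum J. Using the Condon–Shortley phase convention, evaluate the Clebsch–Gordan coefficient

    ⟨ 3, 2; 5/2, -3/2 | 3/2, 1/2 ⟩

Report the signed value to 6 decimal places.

j₁+j₂−J=4  J+j₁−j₂=2  J−j₁+j₂=1  j₁+j₂+J+1=8
(j₁±m₁, j₂±m₂, J±M) = (5,1,1,4,2,1)
P² = 192/7
sum k=0..1:
  [0] +1/24 = 1/24
  [1] −1/12 = -1/12
S = -1/24
C² = P²·S² = 1/21 ; C = -0.218218

−√(1/21) ≈ -0.218218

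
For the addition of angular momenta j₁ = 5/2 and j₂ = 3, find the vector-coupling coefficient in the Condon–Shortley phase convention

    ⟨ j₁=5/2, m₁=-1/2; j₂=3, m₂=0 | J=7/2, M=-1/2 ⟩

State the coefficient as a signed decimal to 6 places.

triangle: 2!×3!×4!/10! = 288/3628800
(j±m)!: 2!×3!×3!×3!×3!×4! = 62208
prefactor² = (2J+1)×Δ×N² = 6912/175
  k=0: +1/(0!×2!×3!×3!×0!×1!) = 1/72
  k=1: −1/(1!×1!×2!×2!×1!×2!) = -1/8
  k=2: +1/(2!×0!×1!×1!×2!×3!) = 1/24
Σ = -5/72  ⇒  CG² = 6912/175×(-5/72)² = 4/21
CG = −√(4/21) = -0.436436

-0.436436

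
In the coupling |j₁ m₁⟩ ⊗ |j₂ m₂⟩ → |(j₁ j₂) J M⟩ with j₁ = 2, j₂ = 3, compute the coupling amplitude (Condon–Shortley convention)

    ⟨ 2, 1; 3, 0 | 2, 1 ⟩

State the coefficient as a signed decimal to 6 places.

-0.534522  (= −√(2/7))

√[5·3!1!3!/8! · 3!1!3!3!3!1!] = √(81/14)
  +(−1)^0/∏(0,3,1,3,0,0)! = 1/36  (running 1/36)
  +(−1)^1/∏(1,2,0,2,1,1)! = -1/4  (running -2/9)
⟨..|..⟩ = √(81/14)·(-2/9) = -0.534522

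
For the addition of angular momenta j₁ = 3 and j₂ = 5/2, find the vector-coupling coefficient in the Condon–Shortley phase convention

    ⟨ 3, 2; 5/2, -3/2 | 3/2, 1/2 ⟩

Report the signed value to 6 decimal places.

−√(1/21) = -0.218218

j₁+j₂−J=4  J+j₁−j₂=2  J−j₁+j₂=1  j₁+j₂+J+1=8
(j₁±m₁, j₂±m₂, J±M) = (5,1,1,4,2,1)
P² = 192/7
sum k=0..1:
  [0] +1/24 = 1/24
  [1] −1/12 = -1/12
S = -1/24
C² = P²·S² = 1/21 ; C = -0.218218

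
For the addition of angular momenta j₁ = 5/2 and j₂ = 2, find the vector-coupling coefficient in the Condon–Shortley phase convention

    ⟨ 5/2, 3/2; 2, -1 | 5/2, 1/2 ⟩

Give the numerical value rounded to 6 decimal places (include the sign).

+√(6/35) = +0.414039

j₁+j₂−J=2  J+j₁−j₂=3  J−j₁+j₂=2  j₁+j₂+J+1=8
(j₁±m₁, j₂±m₂, J±M) = (4,1,1,3,3,2)
P² = 216/35
sum k=0..1:
  [0] +1/4 = 1/4
  [1] −1/12 = -1/12
S = 1/6
C² = P²·S² = 6/35 ; C = +0.414039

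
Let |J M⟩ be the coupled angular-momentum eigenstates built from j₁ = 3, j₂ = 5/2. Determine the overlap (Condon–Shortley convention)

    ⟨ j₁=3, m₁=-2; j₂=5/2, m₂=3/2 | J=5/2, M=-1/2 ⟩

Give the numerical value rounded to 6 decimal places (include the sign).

−√(1/14) ≈ -0.267261

j₁+j₂−J=3  J+j₁−j₂=3  J−j₁+j₂=2  j₁+j₂+J+1=9
(j₁±m₁, j₂±m₂, J±M) = (1,5,4,1,2,3)
P² = 288/7
sum k=2..3:
  [2] +1/24 = 1/24
  [3] −1/12 = -1/12
S = -1/24
C² = P²·S² = 1/14 ; C = -0.267261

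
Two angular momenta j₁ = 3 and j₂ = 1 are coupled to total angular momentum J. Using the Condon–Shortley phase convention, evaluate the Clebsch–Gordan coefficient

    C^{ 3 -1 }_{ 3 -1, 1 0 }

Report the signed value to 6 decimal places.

−√(1/12) ≈ -0.288675

triangle: 1!·5!·1!/8! = 120/40320
(j±m)!: 2!·4!·1!·1!·2!·4! = 2304
prefactor² = (2J+1)·Δ·N² = 48
  k=0: +1/(0!·1!·4!·1!·1!·0!) = 1/24
  k=1: −1/(1!·0!·3!·0!·2!·1!) = -1/12
Σ = -1/24  ⇒  CG² = 48·(-1/24)² = 1/12
CG = −√(1/12) = -0.288675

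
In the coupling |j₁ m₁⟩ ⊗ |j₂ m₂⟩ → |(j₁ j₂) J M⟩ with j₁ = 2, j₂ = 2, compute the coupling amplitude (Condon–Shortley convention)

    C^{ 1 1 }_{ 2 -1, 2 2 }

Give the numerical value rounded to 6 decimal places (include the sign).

triangle: 3!×1!×1!/6! = 6/720
(j±m)!: 1!×3!×4!×0!×2!×0! = 288
prefactor² = (2J+1)×Δ×N² = 36/5
  k=3: −1/(3!×0!×0!×1!×1!×0!) = -1/6
Σ = -1/6  ⇒  CG² = 36/5×(-1/6)² = 1/5
CG = −√(1/5) = -0.447214

−√(1/5) = -0.447214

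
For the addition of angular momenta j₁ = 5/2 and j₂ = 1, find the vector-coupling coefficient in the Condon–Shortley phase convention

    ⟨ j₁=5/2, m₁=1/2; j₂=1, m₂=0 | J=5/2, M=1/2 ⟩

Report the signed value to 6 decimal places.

triangle: 1!*4!*1!/7! = 24/5040
(j±m)!: 3!*2!*1!*1!*3!*2! = 144
prefactor² = (2J+1)*Δ*N² = 144/35
  k=0: +1/(0!*1!*2!*1!*2!*0!) = 1/4
  k=1: −1/(1!*0!*1!*0!*3!*1!) = -1/6
Σ = 1/12  ⇒  CG² = 144/35*1/12² = 1/35
CG = +√(1/35) = +0.169031

+0.169031  (= +√(1/35))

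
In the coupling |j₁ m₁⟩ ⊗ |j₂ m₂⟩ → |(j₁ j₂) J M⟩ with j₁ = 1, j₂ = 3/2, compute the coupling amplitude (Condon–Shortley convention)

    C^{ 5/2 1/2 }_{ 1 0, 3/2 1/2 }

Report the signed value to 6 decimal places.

+√(3/5) = +0.774597

√[6·0!2!3!/6! · 1!1!2!1!3!2!] = √(12/5)
  +(−1)^0/∏(0,0,1,2,1,1)! = 1/2  (running 1/2)
⟨..|..⟩ = √(12/5)·(1/2) = +0.774597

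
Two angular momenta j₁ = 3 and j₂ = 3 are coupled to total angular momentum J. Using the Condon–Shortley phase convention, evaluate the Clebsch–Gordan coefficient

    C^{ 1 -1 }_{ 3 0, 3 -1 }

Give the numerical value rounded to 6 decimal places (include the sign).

√[3·5!1!1!/8! · 3!3!2!4!0!2!] = √(216/7)
  +(−1)^2/∏(2,3,1,0,0,1)! = 1/12  (running 1/12)
⟨..|..⟩ = √(216/7)·(1/12) = +0.462910

+√(3/14) ≈ +0.462910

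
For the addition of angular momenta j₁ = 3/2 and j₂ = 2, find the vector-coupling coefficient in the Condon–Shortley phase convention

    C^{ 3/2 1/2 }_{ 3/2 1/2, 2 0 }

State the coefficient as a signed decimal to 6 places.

−√(1/5) = -0.447214

triangle: 2!·1!·2!/6! = 4/720
(j±m)!: 2!·1!·2!·2!·2!·1! = 16
prefactor² = (2J+1)·Δ·N² = 16/45
  k=0: +1/(0!·2!·1!·2!·0!·0!) = 1/4
  k=1: −1/(1!·1!·0!·1!·1!·1!) = -1
Σ = -3/4  ⇒  CG² = 16/45·(-3/4)² = 1/5
CG = −√(1/5) = -0.447214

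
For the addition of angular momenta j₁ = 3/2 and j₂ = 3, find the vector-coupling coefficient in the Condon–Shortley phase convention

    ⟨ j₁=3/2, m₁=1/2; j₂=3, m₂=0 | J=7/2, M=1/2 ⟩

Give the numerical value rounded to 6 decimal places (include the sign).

+0.308607

j₁+j₂−J=1  J+j₁−j₂=2  J−j₁+j₂=5  j₁+j₂+J+1=9
(j₁±m₁, j₂±m₂, J±M) = (2,1,3,3,4,3)
P² = 384/7
sum k=0..1:
  [0] +1/12 = 1/12
  [1] −1/24 = -1/24
S = 1/24
C² = P²·S² = 2/21 ; C = +0.308607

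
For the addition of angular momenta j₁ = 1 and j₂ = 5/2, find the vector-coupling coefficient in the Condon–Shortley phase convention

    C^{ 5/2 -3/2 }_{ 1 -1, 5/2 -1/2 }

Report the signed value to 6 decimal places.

√[6·1!1!4!/7! · 0!2!2!3!1!4!] = √(576/35)
  +(−1)^1/∏(1,0,1,1,0,3)! = -1/6  (running -1/6)
⟨..|..⟩ = √(576/35)·(-1/6) = -0.676123

-0.676123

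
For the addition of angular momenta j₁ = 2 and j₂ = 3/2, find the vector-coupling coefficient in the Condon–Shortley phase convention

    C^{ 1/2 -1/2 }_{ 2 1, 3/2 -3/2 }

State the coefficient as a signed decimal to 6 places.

+√(1/10) = +0.316228

√[2·3!1!0!/5! · 3!1!0!3!0!1!] = √(18/5)
  +(−1)^0/∏(0,3,1,0,0,0)! = 1/6  (running 1/6)
⟨..|..⟩ = √(18/5)·(1/6) = +0.316228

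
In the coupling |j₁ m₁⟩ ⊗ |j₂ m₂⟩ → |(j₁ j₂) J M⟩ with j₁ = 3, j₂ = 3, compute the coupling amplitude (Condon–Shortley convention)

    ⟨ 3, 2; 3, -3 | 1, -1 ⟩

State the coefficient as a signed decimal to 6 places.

+√(3/28) ≈ +0.327327

triangle: 5!·1!·1!/8! = 120/40320
(j±m)!: 5!·1!·0!·6!·0!·2! = 172800
prefactor² = (2J+1)·Δ·N² = 10800/7
  k=0: +1/(0!·5!·1!·0!·0!·1!) = 1/120
Σ = 1/120  ⇒  CG² = 10800/7·1/120² = 3/28
CG = +√(3/28) = +0.327327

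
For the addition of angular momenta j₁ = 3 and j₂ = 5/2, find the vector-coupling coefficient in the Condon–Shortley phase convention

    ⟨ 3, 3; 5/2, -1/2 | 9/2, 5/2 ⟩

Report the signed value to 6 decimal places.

triangle: 1!·5!·4!/11! = 2880/39916800
(j±m)!: 6!·0!·2!·3!·7!·2! = 87091200
prefactor² = (2J+1)·Δ·N² = 691200/11
  k=0: +1/(0!·1!·0!·2!·5!·2!) = 1/480
Σ = 1/480  ⇒  CG² = 691200/11·1/480² = 3/11
CG = +√(3/11) = +0.522233

+√(3/11) ≈ +0.522233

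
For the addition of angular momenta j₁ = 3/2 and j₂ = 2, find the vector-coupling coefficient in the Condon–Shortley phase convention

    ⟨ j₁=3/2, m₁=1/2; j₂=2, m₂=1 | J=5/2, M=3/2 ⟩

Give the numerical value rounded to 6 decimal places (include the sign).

−√(1/35) = -0.169031

√[6·1!2!3!/7! · 2!1!3!1!4!1!] = √(144/35)
  +(−1)^0/∏(0,1,1,3,1,0)! = 1/6  (running 1/6)
  +(−1)^1/∏(1,0,0,2,2,1)! = -1/4  (running -1/12)
⟨..|..⟩ = √(144/35)·(-1/12) = -0.169031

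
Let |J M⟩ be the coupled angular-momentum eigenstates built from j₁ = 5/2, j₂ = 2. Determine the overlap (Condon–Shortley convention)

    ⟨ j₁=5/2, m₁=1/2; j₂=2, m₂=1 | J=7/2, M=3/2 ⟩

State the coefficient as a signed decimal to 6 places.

√[8·1!4!3!/9! · 3!2!3!1!5!2!] = √(384/7)
  +(−1)^0/∏(0,1,2,3,2,0)! = 1/24  (running 1/24)
  +(−1)^1/∏(1,0,1,2,3,1)! = -1/12  (running -1/24)
⟨..|..⟩ = √(384/7)·(-1/24) = -0.308607

-0.308607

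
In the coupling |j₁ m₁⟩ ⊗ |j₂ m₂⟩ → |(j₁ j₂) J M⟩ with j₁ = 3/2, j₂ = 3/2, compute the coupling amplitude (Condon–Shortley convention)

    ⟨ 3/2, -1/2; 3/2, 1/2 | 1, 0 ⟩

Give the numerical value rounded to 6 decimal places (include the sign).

j₁+j₂−J=2  J+j₁−j₂=1  J−j₁+j₂=1  j₁+j₂+J+1=5
(j₁±m₁, j₂±m₂, J±M) = (1,2,2,1,1,1)
P² = 1/5
sum k=1..2:
  [1] −1/1 = -1
  [2] +1/2 = 1/2
S = -1/2
C² = P²·S² = 1/20 ; C = -0.223607

-0.223607  (= −√(1/20))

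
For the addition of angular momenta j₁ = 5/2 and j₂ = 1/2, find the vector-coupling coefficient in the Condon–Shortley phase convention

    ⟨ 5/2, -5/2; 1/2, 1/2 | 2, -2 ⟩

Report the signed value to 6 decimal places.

-0.912871

j₁+j₂−J=1  J+j₁−j₂=4  J−j₁+j₂=0  j₁+j₂+J+1=6
(j₁±m₁, j₂±m₂, J±M) = (0,5,1,0,0,4)
P² = 480
sum k=1..1:
  [1] −1/24 = -1/24
S = -1/24
C² = P²·S² = 5/6 ; C = -0.912871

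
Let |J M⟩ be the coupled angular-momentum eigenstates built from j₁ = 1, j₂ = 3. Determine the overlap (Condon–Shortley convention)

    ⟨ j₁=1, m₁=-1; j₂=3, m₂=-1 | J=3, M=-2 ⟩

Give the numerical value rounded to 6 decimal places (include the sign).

-0.645497  (= −√(5/12))

j₁+j₂−J=1  J+j₁−j₂=1  J−j₁+j₂=5  j₁+j₂+J+1=8
(j₁±m₁, j₂±m₂, J±M) = (0,2,2,4,1,5)
P² = 240
sum k=1..1:
  [1] −1/24 = -1/24
S = -1/24
C² = P²·S² = 5/12 ; C = -0.645497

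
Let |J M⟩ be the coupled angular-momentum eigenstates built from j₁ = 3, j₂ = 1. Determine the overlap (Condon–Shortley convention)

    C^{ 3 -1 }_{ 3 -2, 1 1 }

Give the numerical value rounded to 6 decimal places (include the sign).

j₁+j₂−J=1  J+j₁−j₂=5  J−j₁+j₂=1  j₁+j₂+J+1=8
(j₁±m₁, j₂±m₂, J±M) = (1,5,2,0,2,4)
P² = 240
sum k=1..1:
  [1] −1/24 = -1/24
S = -1/24
C² = P²·S² = 5/12 ; C = -0.645497

-0.645497  (= −√(5/12))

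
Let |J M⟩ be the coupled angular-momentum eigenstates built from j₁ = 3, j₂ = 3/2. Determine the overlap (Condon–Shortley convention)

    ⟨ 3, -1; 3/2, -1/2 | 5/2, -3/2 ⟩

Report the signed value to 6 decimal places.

-0.591608

triangle: 2!*4!*1!/8! = 48/40320
(j±m)!: 2!*4!*1!*2!*1!*4! = 2304
prefactor² = (2J+1)*Δ*N² = 576/35
  k=0: +1/(0!*2!*4!*1!*0!*0!) = 1/48
  k=1: −1/(1!*1!*3!*0!*1!*1!) = -1/6
Σ = -7/48  ⇒  CG² = 576/35*(-7/48)² = 7/20
CG = −√(7/20) = -0.591608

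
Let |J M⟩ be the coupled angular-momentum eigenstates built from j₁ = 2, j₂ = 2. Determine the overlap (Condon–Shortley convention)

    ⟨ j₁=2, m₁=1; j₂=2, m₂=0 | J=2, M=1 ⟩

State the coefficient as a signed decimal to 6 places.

j₁+j₂−J=2  J+j₁−j₂=2  J−j₁+j₂=2  j₁+j₂+J+1=7
(j₁±m₁, j₂±m₂, J±M) = (3,1,2,2,3,1)
P² = 8/7
sum k=0..1:
  [0] +1/4 = 1/4
  [1] −1/2 = -1/2
S = -1/4
C² = P²·S² = 1/14 ; C = -0.267261

-0.267261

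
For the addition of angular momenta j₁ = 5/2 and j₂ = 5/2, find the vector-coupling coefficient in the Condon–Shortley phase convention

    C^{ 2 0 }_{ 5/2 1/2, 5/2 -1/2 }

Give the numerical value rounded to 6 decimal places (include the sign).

-0.436436  (= −√(4/21))

j₁+j₂−J=3  J+j₁−j₂=2  J−j₁+j₂=2  j₁+j₂+J+1=8
(j₁±m₁, j₂±m₂, J±M) = (3,2,2,3,2,2)
P² = 12/7
sum k=0..2:
  [0] +1/24 = 1/24
  [1] −1/2 = -1/2
  [2] +1/8 = 1/8
S = -1/3
C² = P²·S² = 4/21 ; C = -0.436436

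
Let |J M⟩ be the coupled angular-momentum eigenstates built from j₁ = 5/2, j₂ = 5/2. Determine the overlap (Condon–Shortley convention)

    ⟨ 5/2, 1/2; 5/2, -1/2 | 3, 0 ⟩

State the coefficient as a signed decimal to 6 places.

−√(4/45) = -0.298142

triangle: 2!×3!×3!/9! = 72/362880
(j±m)!: 3!×2!×2!×3!×3!×3! = 5184
prefactor² = (2J+1)×Δ×N² = 36/5
  k=0: +1/(0!×2!×2!×2!×1!×1!) = 1/8
  k=1: −1/(1!×1!×1!×1!×2!×2!) = -1/4
  k=2: +1/(2!×0!×0!×0!×3!×3!) = 1/72
Σ = -1/9  ⇒  CG² = 36/5×(-1/9)² = 4/45
CG = −√(4/45) = -0.298142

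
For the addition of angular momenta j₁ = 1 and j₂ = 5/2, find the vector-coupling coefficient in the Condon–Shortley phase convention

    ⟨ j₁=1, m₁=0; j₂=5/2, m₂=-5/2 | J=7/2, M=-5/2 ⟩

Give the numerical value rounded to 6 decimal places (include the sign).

j₁+j₂−J=0  J+j₁−j₂=2  J−j₁+j₂=5  j₁+j₂+J+1=8
(j₁±m₁, j₂±m₂, J±M) = (1,1,0,5,1,6)
P² = 28800/7
sum k=0..0:
  [0] +1/120 = 1/120
S = 1/120
C² = P²·S² = 2/7 ; C = +0.534522

+0.534522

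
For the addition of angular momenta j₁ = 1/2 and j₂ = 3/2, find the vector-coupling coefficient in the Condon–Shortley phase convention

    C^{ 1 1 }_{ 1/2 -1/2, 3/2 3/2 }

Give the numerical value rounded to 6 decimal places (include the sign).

√[3·1!0!2!/4! · 0!1!3!0!2!0!] = √(3)
  +(−1)^1/∏(1,0,0,2,0,0)! = -1/2  (running -1/2)
⟨..|..⟩ = √(3)·(-1/2) = -0.866025

−√(3/4) = -0.866025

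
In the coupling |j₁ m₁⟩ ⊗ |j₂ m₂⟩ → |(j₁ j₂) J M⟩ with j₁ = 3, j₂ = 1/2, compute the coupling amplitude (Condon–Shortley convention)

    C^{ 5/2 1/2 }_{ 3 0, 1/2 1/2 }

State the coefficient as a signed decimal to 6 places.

√[6·1!5!0!/7! · 3!3!1!0!3!2!] = √(432/7)
  +(−1)^1/∏(1,0,2,0,3,0)! = -1/12  (running -1/12)
⟨..|..⟩ = √(432/7)·(-1/12) = -0.654654

−√(3/7) ≈ -0.654654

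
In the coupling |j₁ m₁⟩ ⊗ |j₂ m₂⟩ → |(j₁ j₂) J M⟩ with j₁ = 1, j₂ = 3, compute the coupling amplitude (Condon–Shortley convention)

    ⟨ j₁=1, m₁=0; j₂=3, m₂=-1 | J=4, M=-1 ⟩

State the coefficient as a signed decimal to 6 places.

√[9·0!2!6!/9! · 1!1!2!4!3!5!] = √(8640/7)
  +(−1)^0/∏(0,0,1,2,1,4)! = 1/48  (running 1/48)
⟨..|..⟩ = √(8640/7)·(1/48) = +0.731925

+0.731925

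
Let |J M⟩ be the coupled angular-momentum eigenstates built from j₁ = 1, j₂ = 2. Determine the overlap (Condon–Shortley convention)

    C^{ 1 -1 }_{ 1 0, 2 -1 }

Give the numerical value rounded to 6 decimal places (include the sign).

−√(3/10) ≈ -0.547723

√[3·2!0!2!/5! · 1!1!1!3!0!2!] = √(6/5)
  +(−1)^1/∏(1,1,0,0,0,2)! = -1/2  (running -1/2)
⟨..|..⟩ = √(6/5)·(-1/2) = -0.547723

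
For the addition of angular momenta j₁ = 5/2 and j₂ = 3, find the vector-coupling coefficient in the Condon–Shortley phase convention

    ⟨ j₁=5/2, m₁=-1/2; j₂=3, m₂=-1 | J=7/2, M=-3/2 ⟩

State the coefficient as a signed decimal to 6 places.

-0.487950  (= −√(5/21))

j₁+j₂−J=2  J+j₁−j₂=3  J−j₁+j₂=4  j₁+j₂+J+1=10
(j₁±m₁, j₂±m₂, J±M) = (2,3,2,4,2,5)
P² = 3072/35
sum k=0..2:
  [0] +1/48 = 1/48
  [1] −1/12 = -1/12
  [2] +1/96 = 1/96
S = -5/96
C² = P²·S² = 5/21 ; C = -0.487950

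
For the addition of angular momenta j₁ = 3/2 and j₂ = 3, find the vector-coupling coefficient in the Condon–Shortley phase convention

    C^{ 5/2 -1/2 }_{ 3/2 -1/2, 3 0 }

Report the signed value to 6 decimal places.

j₁+j₂−J=2  J+j₁−j₂=1  J−j₁+j₂=4  j₁+j₂+J+1=8
(j₁±m₁, j₂±m₂, J±M) = (1,2,3,3,2,3)
P² = 216/35
sum k=1..2:
  [1] −1/4 = -1/4
  [2] +1/12 = 1/12
S = -1/6
C² = P²·S² = 6/35 ; C = -0.414039

-0.414039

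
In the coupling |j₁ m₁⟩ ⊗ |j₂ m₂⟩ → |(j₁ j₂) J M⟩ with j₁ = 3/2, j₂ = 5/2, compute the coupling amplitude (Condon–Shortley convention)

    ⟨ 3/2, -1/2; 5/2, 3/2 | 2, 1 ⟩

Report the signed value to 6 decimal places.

j₁+j₂−J=2  J+j₁−j₂=1  J−j₁+j₂=3  j₁+j₂+J+1=7
(j₁±m₁, j₂±m₂, J±M) = (1,2,4,1,3,1)
P² = 24/7
sum k=1..2:
  [1] −1/6 = -1/6
  [2] +1/4 = 1/4
S = 1/12
C² = P²·S² = 1/42 ; C = +0.154303

+√(1/42) ≈ +0.154303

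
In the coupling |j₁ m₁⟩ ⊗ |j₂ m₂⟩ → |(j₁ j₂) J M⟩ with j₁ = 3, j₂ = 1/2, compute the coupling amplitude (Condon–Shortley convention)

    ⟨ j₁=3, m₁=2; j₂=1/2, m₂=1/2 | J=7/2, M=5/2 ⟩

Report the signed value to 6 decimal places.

+√(6/7) = +0.925820

triangle: 0!·6!·1!/8! = 720/40320
(j±m)!: 5!·1!·1!·0!·6!·1! = 86400
prefactor² = (2J+1)·Δ·N² = 86400/7
  k=0: +1/(0!·0!·1!·1!·5!·0!) = 1/120
Σ = 1/120  ⇒  CG² = 86400/7·1/120² = 6/7
CG = +√(6/7) = +0.925820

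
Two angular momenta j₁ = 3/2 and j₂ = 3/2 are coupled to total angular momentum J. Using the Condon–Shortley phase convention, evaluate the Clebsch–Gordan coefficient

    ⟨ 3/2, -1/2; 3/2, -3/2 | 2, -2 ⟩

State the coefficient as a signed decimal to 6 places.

+√(1/2) ≈ +0.707107

j₁+j₂−J=1  J+j₁−j₂=2  J−j₁+j₂=2  j₁+j₂+J+1=6
(j₁±m₁, j₂±m₂, J±M) = (1,2,0,3,0,4)
P² = 8
sum k=0..0:
  [0] +1/4 = 1/4
S = 1/4
C² = P²·S² = 1/2 ; C = +0.707107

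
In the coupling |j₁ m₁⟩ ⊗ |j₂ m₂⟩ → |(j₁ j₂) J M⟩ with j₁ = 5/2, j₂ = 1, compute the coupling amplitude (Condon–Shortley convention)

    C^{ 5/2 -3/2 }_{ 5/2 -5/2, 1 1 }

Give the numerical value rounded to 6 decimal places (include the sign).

−√(2/7) ≈ -0.534522

j₁+j₂−J=1  J+j₁−j₂=4  J−j₁+j₂=1  j₁+j₂+J+1=7
(j₁±m₁, j₂±m₂, J±M) = (0,5,2,0,1,4)
P² = 1152/7
sum k=1..1:
  [1] −1/24 = -1/24
S = -1/24
C² = P²·S² = 2/7 ; C = -0.534522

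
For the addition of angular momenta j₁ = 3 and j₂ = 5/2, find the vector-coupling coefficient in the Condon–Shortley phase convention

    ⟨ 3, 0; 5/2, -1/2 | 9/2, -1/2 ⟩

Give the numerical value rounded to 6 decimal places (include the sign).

+√(10/231) = +0.208063

triangle: 1!*5!*4!/11! = 2880/39916800
(j±m)!: 3!*3!*2!*3!*4!*5! = 1244160
prefactor² = (2J+1)*Δ*N² = 69120/77
  k=0: +1/(0!*1!*3!*2!*2!*2!) = 1/48
  k=1: −1/(1!*0!*2!*1!*3!*3!) = -1/72
Σ = 1/144  ⇒  CG² = 69120/77*1/144² = 10/231
CG = +√(10/231) = +0.208063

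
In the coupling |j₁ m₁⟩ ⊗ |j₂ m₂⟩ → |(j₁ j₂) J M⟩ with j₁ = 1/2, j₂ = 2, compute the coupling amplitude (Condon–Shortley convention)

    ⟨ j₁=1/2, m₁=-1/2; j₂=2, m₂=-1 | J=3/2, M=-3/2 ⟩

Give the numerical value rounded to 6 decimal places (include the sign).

j₁+j₂−J=1  J+j₁−j₂=0  J−j₁+j₂=3  j₁+j₂+J+1=5
(j₁±m₁, j₂±m₂, J±M) = (0,1,1,3,0,3)
P² = 36/5
sum k=1..1:
  [1] −1/6 = -1/6
S = -1/6
C² = P²·S² = 1/5 ; C = -0.447214

-0.447214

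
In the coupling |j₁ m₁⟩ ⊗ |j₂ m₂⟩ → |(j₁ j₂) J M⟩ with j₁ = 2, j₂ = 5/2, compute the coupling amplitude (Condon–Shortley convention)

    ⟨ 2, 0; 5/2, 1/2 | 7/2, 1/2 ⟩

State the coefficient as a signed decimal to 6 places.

j₁+j₂−J=1  J+j₁−j₂=3  J−j₁+j₂=4  j₁+j₂+J+1=9
(j₁±m₁, j₂±m₂, J±M) = (2,2,3,2,4,3)
P² = 768/35
sum k=0..1:
  [0] +1/12 = 1/12
  [1] −1/8 = -1/8
S = -1/24
C² = P²·S² = 4/105 ; C = -0.195180

−√(4/105) = -0.195180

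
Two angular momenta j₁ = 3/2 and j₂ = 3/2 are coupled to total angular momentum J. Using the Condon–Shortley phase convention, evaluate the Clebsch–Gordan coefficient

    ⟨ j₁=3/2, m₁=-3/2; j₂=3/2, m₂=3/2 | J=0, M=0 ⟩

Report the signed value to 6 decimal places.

-0.500000  (= −√(1/4))

j₁+j₂−J=3  J+j₁−j₂=0  J−j₁+j₂=0  j₁+j₂+J+1=4
(j₁±m₁, j₂±m₂, J±M) = (0,3,3,0,0,0)
P² = 9
sum k=3..3:
  [3] −1/6 = -1/6
S = -1/6
C² = P²·S² = 1/4 ; C = -0.500000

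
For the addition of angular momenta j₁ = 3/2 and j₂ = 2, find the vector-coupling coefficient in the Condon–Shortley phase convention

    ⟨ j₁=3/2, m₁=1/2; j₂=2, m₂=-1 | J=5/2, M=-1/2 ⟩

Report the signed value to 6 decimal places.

+0.597614

√[6·1!2!3!/7! · 2!1!1!3!2!3!] = √(72/35)
  +(−1)^0/∏(0,1,1,1,1,2)! = 1/2  (running 1/2)
  +(−1)^1/∏(1,0,0,0,2,3)! = -1/12  (running 5/12)
⟨..|..⟩ = √(72/35)·(5/12) = +0.597614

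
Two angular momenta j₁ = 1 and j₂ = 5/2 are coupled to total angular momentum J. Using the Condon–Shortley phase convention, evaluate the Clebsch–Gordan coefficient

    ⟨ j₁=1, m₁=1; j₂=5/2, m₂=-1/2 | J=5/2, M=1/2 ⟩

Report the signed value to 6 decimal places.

triangle: 1!×1!×4!/7! = 24/5040
(j±m)!: 2!×0!×2!×3!×3!×2! = 288
prefactor² = (2J+1)×Δ×N² = 288/35
  k=0: +1/(0!×1!×0!×2!×1!×2!) = 1/4
Σ = 1/4  ⇒  CG² = 288/35×1/4² = 18/35
CG = +√(18/35) = +0.717137

+√(18/35) = +0.717137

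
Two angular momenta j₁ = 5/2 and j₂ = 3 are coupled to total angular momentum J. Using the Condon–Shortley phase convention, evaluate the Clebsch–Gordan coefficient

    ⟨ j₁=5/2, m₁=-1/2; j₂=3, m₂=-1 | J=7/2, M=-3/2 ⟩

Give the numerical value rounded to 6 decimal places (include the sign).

√[8·2!3!4!/10! · 2!3!2!4!2!5!] = √(3072/35)
  +(−1)^0/∏(0,2,3,2,0,2)! = 1/48  (running 1/48)
  +(−1)^1/∏(1,1,2,1,1,3)! = -1/12  (running -1/16)
  +(−1)^2/∏(2,0,1,0,2,4)! = 1/96  (running -5/96)
⟨..|..⟩ = √(3072/35)·(-5/96) = -0.487950

-0.487950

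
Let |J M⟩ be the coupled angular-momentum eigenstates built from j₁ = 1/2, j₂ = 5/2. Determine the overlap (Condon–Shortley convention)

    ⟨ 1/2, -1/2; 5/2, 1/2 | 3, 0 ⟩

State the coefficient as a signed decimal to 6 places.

+√(1/2) = +0.707107

j₁+j₂−J=0  J+j₁−j₂=1  J−j₁+j₂=5  j₁+j₂+J+1=7
(j₁±m₁, j₂±m₂, J±M) = (0,1,3,2,3,3)
P² = 72
sum k=0..0:
  [0] +1/12 = 1/12
S = 1/12
C² = P²·S² = 1/2 ; C = +0.707107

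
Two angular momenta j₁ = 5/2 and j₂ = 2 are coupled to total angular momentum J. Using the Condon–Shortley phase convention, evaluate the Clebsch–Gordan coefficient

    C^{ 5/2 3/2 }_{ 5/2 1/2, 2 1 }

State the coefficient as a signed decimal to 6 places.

−√(6/35) = -0.414039

√[6·2!3!2!/8! · 3!2!3!1!4!1!] = √(216/35)
  +(−1)^1/∏(1,1,1,2,2,0)! = -1/4  (running -1/4)
  +(−1)^2/∏(2,0,0,1,3,1)! = 1/12  (running -1/6)
⟨..|..⟩ = √(216/35)·(-1/6) = -0.414039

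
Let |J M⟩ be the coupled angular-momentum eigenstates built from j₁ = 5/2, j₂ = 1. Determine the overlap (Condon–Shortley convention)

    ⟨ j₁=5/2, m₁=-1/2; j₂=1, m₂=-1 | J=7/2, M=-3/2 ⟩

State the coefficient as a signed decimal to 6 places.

+0.690066  (= +√(10/21))

triangle: 0!*5!*2!/8! = 240/40320
(j±m)!: 2!*3!*0!*2!*2!*5! = 5760
prefactor² = (2J+1)*Δ*N² = 1920/7
  k=0: +1/(0!*0!*3!*0!*2!*2!) = 1/24
Σ = 1/24  ⇒  CG² = 1920/7*1/24² = 10/21
CG = +√(10/21) = +0.690066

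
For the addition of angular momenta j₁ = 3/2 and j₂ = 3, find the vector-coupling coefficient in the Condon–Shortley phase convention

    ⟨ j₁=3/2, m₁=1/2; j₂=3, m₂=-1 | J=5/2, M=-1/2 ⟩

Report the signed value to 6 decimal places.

j₁+j₂−J=2  J+j₁−j₂=1  J−j₁+j₂=4  j₁+j₂+J+1=8
(j₁±m₁, j₂±m₂, J±M) = (2,1,2,4,2,3)
P² = 288/35
sum k=0..1:
  [0] +1/8 = 1/8
  [1] −1/6 = -1/6
S = -1/24
C² = P²·S² = 1/70 ; C = -0.119523

−√(1/70) = -0.119523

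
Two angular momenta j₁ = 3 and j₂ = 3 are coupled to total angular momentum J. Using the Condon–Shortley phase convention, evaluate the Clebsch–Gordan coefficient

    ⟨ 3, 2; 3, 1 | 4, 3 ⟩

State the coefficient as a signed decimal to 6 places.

-0.301511  (= −√(1/11))

√[9·2!4!4!/11! · 5!1!4!2!7!1!] = √(82944/11)
  +(−1)^0/∏(0,2,1,4,3,0)! = 1/288  (running 1/288)
  +(−1)^1/∏(1,1,0,3,4,1)! = -1/144  (running -1/288)
⟨..|..⟩ = √(82944/11)·(-1/288) = -0.301511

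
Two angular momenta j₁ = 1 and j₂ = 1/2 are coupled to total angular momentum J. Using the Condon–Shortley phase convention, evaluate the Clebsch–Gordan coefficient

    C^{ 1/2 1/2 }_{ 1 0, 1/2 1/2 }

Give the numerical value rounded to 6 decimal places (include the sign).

−√(1/3) = -0.577350

triangle: 1!×1!×0!/3! = 1/6
(j±m)!: 1!×1!×1!×0!×1!×0! = 1
prefactor² = (2J+1)×Δ×N² = 1/3
  k=1: −1/(1!×0!×0!×0!×1!×0!) = -1
Σ = -1  ⇒  CG² = 1/3×(-1)² = 1/3
CG = −√(1/3) = -0.577350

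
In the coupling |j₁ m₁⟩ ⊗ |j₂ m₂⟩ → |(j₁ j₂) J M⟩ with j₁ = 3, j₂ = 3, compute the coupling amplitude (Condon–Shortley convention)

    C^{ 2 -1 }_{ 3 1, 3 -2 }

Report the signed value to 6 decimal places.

-0.422577

√[5·4!2!2!/9! · 4!2!1!5!1!3!] = √(320/7)
  +(−1)^0/∏(0,4,2,1,0,1)! = 1/48  (running 1/48)
  +(−1)^1/∏(1,3,1,0,1,2)! = -1/12  (running -1/16)
⟨..|..⟩ = √(320/7)·(-1/16) = -0.422577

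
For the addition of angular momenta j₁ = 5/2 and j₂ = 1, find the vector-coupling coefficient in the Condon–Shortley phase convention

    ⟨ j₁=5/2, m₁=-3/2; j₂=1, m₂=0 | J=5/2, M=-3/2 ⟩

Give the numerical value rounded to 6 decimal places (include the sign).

triangle: 1!·4!·1!/7! = 24/5040
(j±m)!: 1!·4!·1!·1!·1!·4! = 576
prefactor² = (2J+1)·Δ·N² = 576/35
  k=0: +1/(0!·1!·4!·1!·0!·0!) = 1/24
  k=1: −1/(1!·0!·3!·0!·1!·1!) = -1/6
Σ = -1/8  ⇒  CG² = 576/35·(-1/8)² = 9/35
CG = −√(9/35) = -0.507093

−√(9/35) = -0.507093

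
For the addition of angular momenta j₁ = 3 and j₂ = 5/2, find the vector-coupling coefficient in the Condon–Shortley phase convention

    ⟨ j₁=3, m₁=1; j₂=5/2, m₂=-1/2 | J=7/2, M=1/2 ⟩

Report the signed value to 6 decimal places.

−√(1/63) = -0.125988

√[8·2!4!3!/10! · 4!2!2!3!4!3!] = √(9216/175)
  +(−1)^0/∏(0,2,2,2,2,1)! = 1/16  (running 1/16)
  +(−1)^1/∏(1,1,1,1,3,2)! = -1/12  (running -1/48)
  +(−1)^2/∏(2,0,0,0,4,3)! = 1/288  (running -5/288)
⟨..|..⟩ = √(9216/175)·(-5/288) = -0.125988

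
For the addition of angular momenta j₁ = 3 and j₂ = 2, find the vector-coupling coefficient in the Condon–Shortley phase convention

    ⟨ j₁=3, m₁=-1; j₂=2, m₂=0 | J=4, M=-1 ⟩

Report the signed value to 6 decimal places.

triangle: 1!*5!*3!/10! = 720/3628800
(j±m)!: 2!*4!*2!*2!*3!*5! = 138240
prefactor² = (2J+1)*Δ*N² = 1728/7
  k=0: +1/(0!*1!*4!*2!*1!*1!) = 1/48
  k=1: −1/(1!*0!*3!*1!*2!*2!) = -1/24
Σ = -1/48  ⇒  CG² = 1728/7*(-1/48)² = 3/28
CG = −√(3/28) = -0.327327

-0.327327  (= −√(3/28))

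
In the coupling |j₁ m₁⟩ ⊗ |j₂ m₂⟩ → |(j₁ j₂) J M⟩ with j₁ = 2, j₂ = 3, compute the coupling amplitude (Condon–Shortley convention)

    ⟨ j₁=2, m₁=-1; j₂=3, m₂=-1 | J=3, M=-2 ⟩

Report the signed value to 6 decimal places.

j₁+j₂−J=2  J+j₁−j₂=2  J−j₁+j₂=4  j₁+j₂+J+1=9
(j₁±m₁, j₂±m₂, J±M) = (1,3,2,4,1,5)
P² = 64
sum k=1..2:
  [1] −1/12 = -1/12
  [2] +1/48 = 1/48
S = -1/16
C² = P²·S² = 1/4 ; C = -0.500000

-0.500000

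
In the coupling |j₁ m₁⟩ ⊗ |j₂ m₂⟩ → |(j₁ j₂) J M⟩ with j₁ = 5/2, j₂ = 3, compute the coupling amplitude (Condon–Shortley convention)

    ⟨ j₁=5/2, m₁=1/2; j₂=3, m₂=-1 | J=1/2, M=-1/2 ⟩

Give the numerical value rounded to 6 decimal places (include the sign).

+√(4/21) ≈ +0.436436

√[2·5!0!1!/7! · 3!2!2!4!0!1!] = √(192/7)
  +(−1)^2/∏(2,3,0,0,0,1)! = 1/12  (running 1/12)
⟨..|..⟩ = √(192/7)·(1/12) = +0.436436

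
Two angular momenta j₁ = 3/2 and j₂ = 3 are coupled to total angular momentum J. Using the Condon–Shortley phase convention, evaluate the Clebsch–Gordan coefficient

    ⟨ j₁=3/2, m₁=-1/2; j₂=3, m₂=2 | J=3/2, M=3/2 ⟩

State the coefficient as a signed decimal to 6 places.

triangle: 3!×0!×3!/7! = 36/5040
(j±m)!: 1!×2!×5!×1!×3!×0! = 1440
prefactor² = (2J+1)×Δ×N² = 288/7
  k=2: +1/(2!×1!×0!×3!×0!×0!) = 1/12
Σ = 1/12  ⇒  CG² = 288/7×1/12² = 2/7
CG = +√(2/7) = +0.534522

+√(2/7) = +0.534522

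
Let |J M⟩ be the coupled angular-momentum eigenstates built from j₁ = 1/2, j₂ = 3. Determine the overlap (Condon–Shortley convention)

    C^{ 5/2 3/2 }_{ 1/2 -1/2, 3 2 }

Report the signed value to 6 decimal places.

triangle: 1!×0!×5!/7! = 120/5040
(j±m)!: 0!×1!×5!×1!×4!×1! = 2880
prefactor² = (2J+1)×Δ×N² = 2880/7
  k=1: −1/(1!×0!×0!×4!×0!×1!) = -1/24
Σ = -1/24  ⇒  CG² = 2880/7×(-1/24)² = 5/7
CG = −√(5/7) = -0.845154

-0.845154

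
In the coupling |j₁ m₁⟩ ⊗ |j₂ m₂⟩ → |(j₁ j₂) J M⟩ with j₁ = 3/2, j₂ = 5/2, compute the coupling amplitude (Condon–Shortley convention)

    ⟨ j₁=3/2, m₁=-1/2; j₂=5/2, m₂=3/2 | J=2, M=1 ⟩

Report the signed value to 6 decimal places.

+0.154303  (= +√(1/42))

√[5·2!1!3!/7! · 1!2!4!1!3!1!] = √(24/7)
  +(−1)^1/∏(1,1,1,3,0,0)! = -1/6  (running -1/6)
  +(−1)^2/∏(2,0,0,2,1,1)! = 1/4  (running 1/12)
⟨..|..⟩ = √(24/7)·(1/12) = +0.154303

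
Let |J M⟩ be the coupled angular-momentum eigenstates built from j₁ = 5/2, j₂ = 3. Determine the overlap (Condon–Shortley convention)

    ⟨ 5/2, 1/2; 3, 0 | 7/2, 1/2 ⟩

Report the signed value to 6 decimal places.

triangle: 2!·3!·4!/10! = 288/3628800
(j±m)!: 3!·2!·3!·3!·4!·3! = 62208
prefactor² = (2J+1)·Δ·N² = 6912/175
  k=0: +1/(0!·2!·2!·3!·1!·1!) = 1/24
  k=1: −1/(1!·1!·1!·2!·2!·2!) = -1/8
  k=2: +1/(2!·0!·0!·1!·3!·3!) = 1/72
Σ = -5/72  ⇒  CG² = 6912/175·(-5/72)² = 4/21
CG = −√(4/21) = -0.436436

−√(4/21) = -0.436436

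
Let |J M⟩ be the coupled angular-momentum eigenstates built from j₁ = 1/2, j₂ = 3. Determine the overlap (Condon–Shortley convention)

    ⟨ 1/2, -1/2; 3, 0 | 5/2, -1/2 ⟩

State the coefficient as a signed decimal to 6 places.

−√(3/7) ≈ -0.654654

√[6·1!0!5!/7! · 0!1!3!3!2!3!] = √(432/7)
  +(−1)^1/∏(1,0,0,2,0,3)! = -1/12  (running -1/12)
⟨..|..⟩ = √(432/7)·(-1/12) = -0.654654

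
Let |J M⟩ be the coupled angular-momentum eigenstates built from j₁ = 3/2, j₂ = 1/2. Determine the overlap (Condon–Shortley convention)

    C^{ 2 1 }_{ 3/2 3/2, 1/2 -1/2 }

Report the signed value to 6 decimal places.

+0.500000

j₁+j₂−J=0  J+j₁−j₂=3  J−j₁+j₂=1  j₁+j₂+J+1=5
(j₁±m₁, j₂±m₂, J±M) = (3,0,0,1,3,1)
P² = 9
sum k=0..0:
  [0] +1/6 = 1/6
S = 1/6
C² = P²·S² = 1/4 ; C = +0.500000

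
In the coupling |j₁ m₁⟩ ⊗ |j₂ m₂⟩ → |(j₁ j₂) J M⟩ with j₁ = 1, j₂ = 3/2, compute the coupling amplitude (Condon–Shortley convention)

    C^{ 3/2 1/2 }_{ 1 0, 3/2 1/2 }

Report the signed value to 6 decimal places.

-0.258199

triangle: 1!×1!×2!/5! = 2/120
(j±m)!: 1!×1!×2!×1!×2!×1! = 4
prefactor² = (2J+1)×Δ×N² = 4/15
  k=0: +1/(0!×1!×1!×2!×0!×0!) = 1/2
  k=1: −1/(1!×0!×0!×1!×1!×1!) = -1
Σ = -1/2  ⇒  CG² = 4/15×(-1/2)² = 1/15
CG = −√(1/15) = -0.258199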